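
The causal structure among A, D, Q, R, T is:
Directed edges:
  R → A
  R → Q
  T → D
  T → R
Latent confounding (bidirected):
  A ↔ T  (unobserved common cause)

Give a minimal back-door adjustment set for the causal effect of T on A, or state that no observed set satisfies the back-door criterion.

desc(T)\{T}={A,D,Q,R}; candidates ⊆ {—}.
T↔A: latent back-door arc(s) into T.
size 0: {}; under {} T still reaches {A} ∋ A.
T↔A cannot be blocked by any observed set — no back-door set.

T→A: no observed back-door set.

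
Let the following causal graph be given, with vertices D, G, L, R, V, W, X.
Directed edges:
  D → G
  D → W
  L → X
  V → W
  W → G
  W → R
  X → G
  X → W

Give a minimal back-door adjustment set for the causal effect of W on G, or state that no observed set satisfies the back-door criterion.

desc(W)\{W}={G,R}; candidates ⊆ {D,L,V,X}.
size 0: {}; under {} W still reaches {D,G,L,V,X} ∋ G.
size 1: {D}, {L}, {V} …(+1); under {D} W still reaches {G,L,V,X} ∋ G.
{D,X}: W⊥G given {D,X} in G with W→· removed — back-door holds.

W→G: minimal back-door set {D, X}.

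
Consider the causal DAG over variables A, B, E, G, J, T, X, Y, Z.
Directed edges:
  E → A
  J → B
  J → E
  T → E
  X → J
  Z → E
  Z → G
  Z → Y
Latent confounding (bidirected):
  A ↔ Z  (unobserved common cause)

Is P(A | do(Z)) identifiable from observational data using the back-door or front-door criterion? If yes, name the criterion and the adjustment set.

P(A|do(Z)): frontdoor, adjust for {E}.

desc(Z)\{Z}={A,E,G,Y}; candidates ⊆ {B,J,T,X}.
Z↔A: latent back-door arc(s) into Z.
size 0: {}; under {} Z still reaches {A} ∋ A.
size 1: {B}, {J}, {T} …(+1); under {B} Z still reaches {A} ∋ A.
size 2: {B,J}, {B,T}, {B,X} …(+3); under {B,J} Z still reaches {A} ∋ A.
Z↔A cannot be blocked by any observed set — no back-door set.
{E}: (i) intercepts every directed Z→A path; (ii) no back-door Z→{E}; (iii) {Z} blocks every back-door {E}→A. Front-door holds.
P(A|do(Z)) = Σ_{E} P(E|Z) Σ_{Z'} P(A|E,Z')P(Z').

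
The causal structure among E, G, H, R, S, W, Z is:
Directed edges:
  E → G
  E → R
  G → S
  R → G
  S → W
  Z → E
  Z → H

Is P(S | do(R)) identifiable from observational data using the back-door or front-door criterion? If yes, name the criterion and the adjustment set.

P(S|do(R)): backdoor, adjust for {E}.

desc(R)\{R}={G,S,W}; candidates ⊆ {E,H,Z}.
size 0: {}; under {} R still reaches {E,G,H,S,W,Z} ∋ S.
{E}: R⊥S given {E} in G with R→· removed — back-door holds.
P(S|do(R)) = Σ_{E} P(S|R,E)·P(E).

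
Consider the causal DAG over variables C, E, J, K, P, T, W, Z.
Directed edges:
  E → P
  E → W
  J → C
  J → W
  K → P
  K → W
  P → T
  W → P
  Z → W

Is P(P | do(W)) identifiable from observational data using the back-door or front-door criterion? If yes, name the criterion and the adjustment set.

P(P|do(W)): backdoor, adjust for {E, K}.

desc(W)\{W}={P,T}; candidates ⊆ {C,E,J,K,Z}.
size 0: {}; under {} W still reaches {C,E,J,K,P,T,Z} ∋ P.
size 1: {C}, {E}, {J} …(+2); under {C} W still reaches {E,J,K,P,T,Z} ∋ P.
{E,K}: W⊥P given {E,K} in G with W→· removed — back-door holds.
P(P|do(W)) = Σ_{E,K} P(P|W,E,K)·P(E,K).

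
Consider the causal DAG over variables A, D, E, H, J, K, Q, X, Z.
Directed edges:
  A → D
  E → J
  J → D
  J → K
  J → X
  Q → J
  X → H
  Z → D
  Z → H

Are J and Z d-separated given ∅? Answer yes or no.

Bayes-Ball from J | ∅ reaches {D,E,H,K,Q,X}.
Z ∉ reach(J|∅) ⇒ J ⊥ Z | ∅.

Yes — J ⊥ Z | ∅.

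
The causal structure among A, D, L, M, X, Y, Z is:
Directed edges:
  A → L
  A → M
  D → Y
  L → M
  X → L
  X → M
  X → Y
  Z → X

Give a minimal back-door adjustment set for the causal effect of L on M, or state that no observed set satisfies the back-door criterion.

L→M: minimal back-door set {A, X}.

desc(L)\{L}={M}; candidates ⊆ {A,D,X,Y,Z}.
size 0: {}; under {} L still reaches {A,M,X,Y,Z} ∋ M.
size 1: {A}, {D}, {X} …(+2); under {A} L still reaches {M,X,Y,Z} ∋ M.
{A,X}: L⊥M given {A,X} in G with L→· removed — back-door holds.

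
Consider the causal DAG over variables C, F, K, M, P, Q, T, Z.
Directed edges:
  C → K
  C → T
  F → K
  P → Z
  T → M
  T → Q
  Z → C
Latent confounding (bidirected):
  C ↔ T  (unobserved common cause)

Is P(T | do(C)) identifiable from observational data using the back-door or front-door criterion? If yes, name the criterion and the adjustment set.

desc(C)\{C}={K,M,Q,T}; candidates ⊆ {F,P,Z}.
C↔T: latent back-door arc(s) into C.
size 0: {}; under {} C still reaches {M,P,Q,T,Z} ∋ T.
size 1: {F}, {P}, {Z}; under {F} C still reaches {M,P,Q,T,Z} ∋ T.
size 2: {F,P}, {F,Z}, {P,Z}; under {F,P} C still reaches {M,Q,T,Z} ∋ T.
C↔T cannot be blocked by any observed set — no back-door set.
No mediator lies on a directed C→…→T path.
Neither criterion identifies P(T|do(C)) in this graph.

P(T|do(C)): not identifiable (no BD/FD set).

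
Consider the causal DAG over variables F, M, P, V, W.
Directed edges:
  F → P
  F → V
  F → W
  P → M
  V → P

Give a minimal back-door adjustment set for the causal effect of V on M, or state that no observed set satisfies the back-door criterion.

V→M: minimal back-door set {F}.

desc(V)\{V}={M,P}; candidates ⊆ {F,W}.
size 0: {}; under {} V still reaches {F,M,P,W} ∋ M.
{F}: V⊥M given {F} in G with V→· removed — back-door holds.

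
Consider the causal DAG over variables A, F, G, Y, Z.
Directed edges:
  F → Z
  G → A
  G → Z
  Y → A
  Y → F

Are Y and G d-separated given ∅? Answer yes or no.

Bayes-Ball from Y | ∅ reaches {A,F,Z}.
G ∉ reach(Y|∅) ⇒ Y ⊥ G | ∅.

Yes — Y ⊥ G | ∅.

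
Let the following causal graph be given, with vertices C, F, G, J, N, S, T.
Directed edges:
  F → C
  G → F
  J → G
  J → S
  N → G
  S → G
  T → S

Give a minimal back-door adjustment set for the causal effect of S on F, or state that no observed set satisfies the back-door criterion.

desc(S)\{S}={C,F,G}; candidates ⊆ {J,N,T}.
size 0: {}; under {} S still reaches {C,F,G,J,T} ∋ F.
{J}: S⊥F given {J} in G with S→· removed — back-door holds.

S→F: minimal back-door set {J}.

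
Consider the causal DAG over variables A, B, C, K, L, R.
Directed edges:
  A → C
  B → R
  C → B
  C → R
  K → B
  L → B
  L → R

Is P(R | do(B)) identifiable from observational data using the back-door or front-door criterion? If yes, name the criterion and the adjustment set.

desc(B)\{B}={R}; candidates ⊆ {A,C,K,L}.
size 0: {}; under {} B still reaches {A,C,K,L,R} ∋ R.
size 1: {A}, {C}, {K} …(+1); under {A} B still reaches {C,K,L,R} ∋ R.
{C,L}: B⊥R given {C,L} in G with B→· removed — back-door holds.
P(R|do(B)) = Σ_{C,L} P(R|B,C,L)·P(C,L).

P(R|do(B)): backdoor, adjust for {C, L}.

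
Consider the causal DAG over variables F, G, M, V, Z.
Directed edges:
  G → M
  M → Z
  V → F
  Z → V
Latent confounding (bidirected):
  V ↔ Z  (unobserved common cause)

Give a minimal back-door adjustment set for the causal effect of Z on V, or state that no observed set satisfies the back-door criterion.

Z→V: no observed back-door set.

desc(Z)\{Z}={F,V}; candidates ⊆ {G,M}.
Z↔V: latent back-door arc(s) into Z.
size 0: {}; under {} Z still reaches {F,G,M,V} ∋ V.
size 1: {G}, {M}; under {G} Z still reaches {F,M,V} ∋ V.
size 2: {G,M}; under {G,M} Z still reaches {F,V} ∋ V.
Z↔V cannot be blocked by any observed set — no back-door set.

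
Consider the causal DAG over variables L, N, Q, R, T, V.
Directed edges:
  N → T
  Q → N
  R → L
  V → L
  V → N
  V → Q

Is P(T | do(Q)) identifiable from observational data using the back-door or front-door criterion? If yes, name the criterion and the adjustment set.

P(T|do(Q)): backdoor, adjust for {V}.

desc(Q)\{Q}={N,T}; candidates ⊆ {L,R,V}.
size 0: {}; under {} Q still reaches {L,N,T,V} ∋ T.
{V}: Q⊥T given {V} in G with Q→· removed — back-door holds.
P(T|do(Q)) = Σ_{V} P(T|Q,V)·P(V).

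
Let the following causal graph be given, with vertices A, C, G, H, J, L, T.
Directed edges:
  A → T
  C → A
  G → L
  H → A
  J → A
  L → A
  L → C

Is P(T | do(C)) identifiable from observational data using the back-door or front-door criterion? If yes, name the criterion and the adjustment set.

desc(C)\{C}={A,T}; candidates ⊆ {G,H,J,L}.
size 0: {}; under {} C still reaches {A,G,L,T} ∋ T.
{L}: C⊥T given {L} in G with C→· removed — back-door holds.
P(T|do(C)) = Σ_{L} P(T|C,L)·P(L).

P(T|do(C)): backdoor, adjust for {L}.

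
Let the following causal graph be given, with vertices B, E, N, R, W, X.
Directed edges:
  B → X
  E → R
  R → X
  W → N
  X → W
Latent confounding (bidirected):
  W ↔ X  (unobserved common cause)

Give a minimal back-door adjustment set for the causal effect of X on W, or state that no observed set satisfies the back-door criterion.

desc(X)\{X}={N,W}; candidates ⊆ {B,E,R}.
X↔W: latent back-door arc(s) into X.
size 0: {}; under {} X still reaches {B,E,N,R,W} ∋ W.
size 1: {B}, {E}, {R}; under {B} X still reaches {E,N,R,W} ∋ W.
size 2: {B,E}, {B,R}, {E,R}; under {B,E} X still reaches {N,R,W} ∋ W.
X↔W cannot be blocked by any observed set — no back-door set.

X→W: no observed back-door set.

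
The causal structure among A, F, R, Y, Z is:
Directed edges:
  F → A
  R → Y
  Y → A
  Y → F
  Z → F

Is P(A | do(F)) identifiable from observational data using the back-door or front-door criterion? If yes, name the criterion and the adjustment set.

P(A|do(F)): backdoor, adjust for {Y}.

desc(F)\{F}={A}; candidates ⊆ {R,Y,Z}.
size 0: {}; under {} F still reaches {A,R,Y,Z} ∋ A.
{Y}: F⊥A given {Y} in G with F→· removed — back-door holds.
P(A|do(F)) = Σ_{Y} P(A|F,Y)·P(Y).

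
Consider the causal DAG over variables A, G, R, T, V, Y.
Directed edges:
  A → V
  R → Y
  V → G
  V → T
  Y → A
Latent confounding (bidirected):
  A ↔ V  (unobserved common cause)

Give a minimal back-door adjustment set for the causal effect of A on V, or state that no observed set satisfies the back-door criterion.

desc(A)\{A}={G,T,V}; candidates ⊆ {R,Y}.
A↔V: latent back-door arc(s) into A.
size 0: {}; under {} A still reaches {G,R,T,V,Y} ∋ V.
size 1: {R}, {Y}; under {R} A still reaches {G,T,V,Y} ∋ V.
size 2: {R,Y}; under {R,Y} A still reaches {G,T,V} ∋ V.
A↔V cannot be blocked by any observed set — no back-door set.

A→V: no observed back-door set.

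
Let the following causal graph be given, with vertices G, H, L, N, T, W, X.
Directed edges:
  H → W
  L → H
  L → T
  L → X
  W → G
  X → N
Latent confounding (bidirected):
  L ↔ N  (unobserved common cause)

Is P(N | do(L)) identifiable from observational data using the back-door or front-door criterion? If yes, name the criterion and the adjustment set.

desc(L)\{L}={G,H,N,T,W,X}; candidates ⊆ {—}.
L↔N: latent back-door arc(s) into L.
size 0: {}; under {} L still reaches {N} ∋ N.
L↔N cannot be blocked by any observed set — no back-door set.
{X}: (i) intercepts every directed L→N path; (ii) no back-door L→{X}; (iii) {L} blocks every back-door {X}→N. Front-door holds.
P(N|do(L)) = Σ_{X} P(X|L) Σ_{L'} P(N|X,L')P(L').

P(N|do(L)): frontdoor, adjust for {X}.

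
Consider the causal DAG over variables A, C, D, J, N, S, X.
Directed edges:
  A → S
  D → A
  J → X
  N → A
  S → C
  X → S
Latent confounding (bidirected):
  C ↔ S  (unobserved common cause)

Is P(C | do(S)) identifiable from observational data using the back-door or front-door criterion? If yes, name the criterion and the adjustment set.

desc(S)\{S}={C}; candidates ⊆ {A,D,J,N,X}.
S↔C: latent back-door arc(s) into S.
size 0: {}; under {} S still reaches {A,C,D,J,N,X} ∋ C.
size 1: {A}, {D}, {J} …(+2); under {A} S still reaches {C,J,X} ∋ C.
size 2: {A,D}, {A,J}, {A,N} …(+7); under {A,D} S still reaches {C,J,X} ∋ C.
S↔C cannot be blocked by any observed set — no back-door set.
No mediator lies on a directed S→…→C path.
Neither criterion identifies P(C|do(S)) in this graph.

P(C|do(S)): not identifiable (no BD/FD set).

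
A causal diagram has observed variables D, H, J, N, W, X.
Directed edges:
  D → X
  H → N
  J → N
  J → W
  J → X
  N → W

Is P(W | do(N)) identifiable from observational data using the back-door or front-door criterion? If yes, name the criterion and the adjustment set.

desc(N)\{N}={W}; candidates ⊆ {D,H,J,X}.
size 0: {}; under {} N still reaches {H,J,W,X} ∋ W.
{J}: N⊥W given {J} in G with N→· removed — back-door holds.
P(W|do(N)) = Σ_{J} P(W|N,J)·P(J).

P(W|do(N)): backdoor, adjust for {J}.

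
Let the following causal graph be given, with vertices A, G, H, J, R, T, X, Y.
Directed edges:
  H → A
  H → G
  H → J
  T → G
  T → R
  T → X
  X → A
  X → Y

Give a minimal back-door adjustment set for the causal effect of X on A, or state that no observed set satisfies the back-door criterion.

desc(X)\{X}={A,Y}; candidates ⊆ {G,H,J,R,T}.
∅: X⊥A given ∅ in G with X→· removed — back-door holds.

X→A: minimal back-door set ∅.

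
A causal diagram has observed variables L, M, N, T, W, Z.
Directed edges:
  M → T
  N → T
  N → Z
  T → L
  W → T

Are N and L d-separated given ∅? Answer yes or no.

No — N and L are d-connected given ∅.

Bayes-Ball from N | ∅ reaches {L,T,Z}.
L ∈ reach(N|∅) ⇒ N ⊥̸ L | ∅.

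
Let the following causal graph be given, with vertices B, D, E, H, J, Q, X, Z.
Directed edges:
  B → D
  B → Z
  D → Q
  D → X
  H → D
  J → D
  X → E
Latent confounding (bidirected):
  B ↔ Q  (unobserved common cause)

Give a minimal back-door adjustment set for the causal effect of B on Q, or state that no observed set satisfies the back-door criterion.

B→Q: no observed back-door set.

desc(B)\{B}={D,E,Q,X,Z}; candidates ⊆ {H,J}.
B↔Q: latent back-door arc(s) into B.
size 0: {}; under {} B still reaches {Q} ∋ Q.
size 1: {H}, {J}; under {H} B still reaches {Q} ∋ Q.
size 2: {H,J}; under {H,J} B still reaches {Q} ∋ Q.
B↔Q cannot be blocked by any observed set — no back-door set.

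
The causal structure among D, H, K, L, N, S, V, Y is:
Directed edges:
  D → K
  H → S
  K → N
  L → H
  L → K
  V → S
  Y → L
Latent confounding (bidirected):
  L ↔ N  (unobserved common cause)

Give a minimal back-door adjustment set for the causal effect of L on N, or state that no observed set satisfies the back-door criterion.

desc(L)\{L}={H,K,N,S}; candidates ⊆ {D,V,Y}.
L↔N: latent back-door arc(s) into L.
size 0: {}; under {} L still reaches {N,Y} ∋ N.
size 1: {D}, {V}, {Y}; under {D} L still reaches {N,Y} ∋ N.
size 2: {D,V}, {D,Y}, {V,Y}; under {D,V} L still reaches {N,Y} ∋ N.
L↔N cannot be blocked by any observed set — no back-door set.

L→N: no observed back-door set.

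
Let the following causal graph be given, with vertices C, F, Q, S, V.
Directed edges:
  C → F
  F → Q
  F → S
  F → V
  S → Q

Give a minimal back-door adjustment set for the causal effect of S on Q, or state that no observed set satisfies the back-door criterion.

desc(S)\{S}={Q}; candidates ⊆ {C,F,V}.
size 0: {}; under {} S still reaches {C,F,Q,V} ∋ Q.
{F}: S⊥Q given {F} in G with S→· removed — back-door holds.

S→Q: minimal back-door set {F}.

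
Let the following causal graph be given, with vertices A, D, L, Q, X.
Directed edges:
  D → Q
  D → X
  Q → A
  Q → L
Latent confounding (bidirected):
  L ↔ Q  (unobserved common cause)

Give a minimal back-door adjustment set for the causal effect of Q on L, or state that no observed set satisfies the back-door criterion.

Q→L: no observed back-door set.

desc(Q)\{Q}={A,L}; candidates ⊆ {D,X}.
Q↔L: latent back-door arc(s) into Q.
size 0: {}; under {} Q still reaches {D,L,X} ∋ L.
size 1: {D}, {X}; under {D} Q still reaches {L} ∋ L.
size 2: {D,X}; under {D,X} Q still reaches {L} ∋ L.
Q↔L cannot be blocked by any observed set — no back-door set.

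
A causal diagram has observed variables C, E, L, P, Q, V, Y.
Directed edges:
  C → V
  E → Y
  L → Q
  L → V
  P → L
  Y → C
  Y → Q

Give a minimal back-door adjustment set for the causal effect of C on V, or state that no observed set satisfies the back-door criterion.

C→V: minimal back-door set ∅.

desc(C)\{C}={V}; candidates ⊆ {E,L,P,Q,Y}.
∅: C⊥V given ∅ in G with C→· removed — back-door holds.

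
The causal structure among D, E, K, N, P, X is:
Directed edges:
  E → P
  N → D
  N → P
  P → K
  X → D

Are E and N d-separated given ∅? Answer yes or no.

Yes — E ⊥ N | ∅.

Bayes-Ball from E | ∅ reaches {K,P}.
N ∉ reach(E|∅) ⇒ E ⊥ N | ∅.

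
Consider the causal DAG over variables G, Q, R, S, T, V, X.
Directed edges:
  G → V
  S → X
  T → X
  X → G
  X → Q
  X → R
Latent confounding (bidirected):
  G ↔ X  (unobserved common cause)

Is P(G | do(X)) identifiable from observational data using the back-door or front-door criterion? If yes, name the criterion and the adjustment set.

desc(X)\{X}={G,Q,R,V}; candidates ⊆ {S,T}.
X↔G: latent back-door arc(s) into X.
size 0: {}; under {} X still reaches {G,S,T,V} ∋ G.
size 1: {S}, {T}; under {S} X still reaches {G,T,V} ∋ G.
size 2: {S,T}; under {S,T} X still reaches {G,V} ∋ G.
X↔G cannot be blocked by any observed set — no back-door set.
No mediator lies on a directed X→…→G path.
Neither criterion identifies P(G|do(X)) in this graph.

P(G|do(X)): not identifiable (no BD/FD set).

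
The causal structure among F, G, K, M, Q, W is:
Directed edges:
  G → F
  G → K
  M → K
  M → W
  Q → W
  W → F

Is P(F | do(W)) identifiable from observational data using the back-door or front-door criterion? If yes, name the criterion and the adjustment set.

desc(W)\{W}={F}; candidates ⊆ {G,K,M,Q}.
∅: W⊥F given ∅ in G with W→· removed — back-door holds.
P(F|do(W)) = P(F|W) — no adjustment needed.

P(F|do(W)): backdoor, adjust for ∅.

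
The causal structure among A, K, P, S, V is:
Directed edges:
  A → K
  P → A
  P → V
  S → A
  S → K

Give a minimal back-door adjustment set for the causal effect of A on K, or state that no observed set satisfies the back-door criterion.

A→K: minimal back-door set {S}.

desc(A)\{A}={K}; candidates ⊆ {P,S,V}.
size 0: {}; under {} A still reaches {K,P,S,V} ∋ K.
{S}: A⊥K given {S} in G with A→· removed — back-door holds.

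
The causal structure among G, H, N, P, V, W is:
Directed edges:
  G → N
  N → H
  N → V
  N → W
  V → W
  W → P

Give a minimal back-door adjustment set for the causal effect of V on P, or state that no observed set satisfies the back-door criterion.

desc(V)\{V}={P,W}; candidates ⊆ {G,H,N}.
size 0: {}; under {} V still reaches {G,H,N,P,W} ∋ P.
{N}: V⊥P given {N} in G with V→· removed — back-door holds.

V→P: minimal back-door set {N}.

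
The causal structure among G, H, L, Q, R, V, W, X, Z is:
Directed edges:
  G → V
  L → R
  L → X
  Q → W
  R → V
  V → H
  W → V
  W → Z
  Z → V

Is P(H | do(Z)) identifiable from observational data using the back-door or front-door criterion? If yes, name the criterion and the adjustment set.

P(H|do(Z)): backdoor, adjust for {W}.

desc(Z)\{Z}={H,V}; candidates ⊆ {G,L,Q,R,W,X}.
size 0: {}; under {} Z still reaches {H,Q,V,W} ∋ H.
{W}: Z⊥H given {W} in G with Z→· removed — back-door holds.
P(H|do(Z)) = Σ_{W} P(H|Z,W)·P(W).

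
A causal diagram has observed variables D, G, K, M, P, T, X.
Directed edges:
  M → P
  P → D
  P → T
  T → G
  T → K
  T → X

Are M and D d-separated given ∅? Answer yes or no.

Bayes-Ball from M | ∅ reaches {D,G,K,P,T,X}.
D ∈ reach(M|∅) ⇒ M ⊥̸ D | ∅.

No — M and D are d-connected given ∅.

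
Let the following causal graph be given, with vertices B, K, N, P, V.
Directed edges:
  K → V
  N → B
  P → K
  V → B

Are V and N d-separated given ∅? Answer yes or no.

Bayes-Ball from V | ∅ reaches {B,K,P}.
N ∉ reach(V|∅) ⇒ V ⊥ N | ∅.

Yes — V ⊥ N | ∅.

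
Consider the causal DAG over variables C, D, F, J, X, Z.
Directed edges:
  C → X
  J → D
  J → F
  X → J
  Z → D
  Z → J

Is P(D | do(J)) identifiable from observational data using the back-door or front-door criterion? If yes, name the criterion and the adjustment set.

desc(J)\{J}={D,F}; candidates ⊆ {C,X,Z}.
size 0: {}; under {} J still reaches {C,D,X,Z} ∋ D.
{Z}: J⊥D given {Z} in G with J→· removed — back-door holds.
P(D|do(J)) = Σ_{Z} P(D|J,Z)·P(Z).

P(D|do(J)): backdoor, adjust for {Z}.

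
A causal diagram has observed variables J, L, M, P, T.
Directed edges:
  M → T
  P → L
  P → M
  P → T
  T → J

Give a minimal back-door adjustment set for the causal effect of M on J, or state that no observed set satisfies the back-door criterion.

desc(M)\{M}={J,T}; candidates ⊆ {L,P}.
size 0: {}; under {} M still reaches {J,L,P,T} ∋ J.
{P}: M⊥J given {P} in G with M→· removed — back-door holds.

M→J: minimal back-door set {P}.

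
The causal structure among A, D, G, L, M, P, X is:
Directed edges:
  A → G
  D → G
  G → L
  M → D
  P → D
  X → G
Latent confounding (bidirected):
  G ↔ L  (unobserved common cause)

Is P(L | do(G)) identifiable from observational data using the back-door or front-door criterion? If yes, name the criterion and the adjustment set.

desc(G)\{G}={L}; candidates ⊆ {A,D,M,P,X}.
G↔L: latent back-door arc(s) into G.
size 0: {}; under {} G still reaches {A,D,L,M,P,X} ∋ L.
size 1: {A}, {D}, {M} …(+2); under {A} G still reaches {D,L,M,P,X} ∋ L.
size 2: {A,D}, {A,M}, {A,P} …(+7); under {A,D} G still reaches {L,X} ∋ L.
G↔L cannot be blocked by any observed set — no back-door set.
No mediator lies on a directed G→…→L path.
Neither criterion identifies P(L|do(G)) in this graph.

P(L|do(G)): not identifiable (no BD/FD set).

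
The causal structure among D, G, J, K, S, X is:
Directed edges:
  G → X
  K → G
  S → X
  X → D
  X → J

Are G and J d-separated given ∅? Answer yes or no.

No — G and J are d-connected given ∅.

Bayes-Ball from G | ∅ reaches {D,J,K,X}.
J ∈ reach(G|∅) ⇒ G ⊥̸ J | ∅.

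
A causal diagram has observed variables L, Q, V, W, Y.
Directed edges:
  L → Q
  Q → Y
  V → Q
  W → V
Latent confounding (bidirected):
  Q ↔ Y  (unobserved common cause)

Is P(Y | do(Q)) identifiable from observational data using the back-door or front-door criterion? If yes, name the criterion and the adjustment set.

P(Y|do(Q)): not identifiable (no BD/FD set).

desc(Q)\{Q}={Y}; candidates ⊆ {L,V,W}.
Q↔Y: latent back-door arc(s) into Q.
size 0: {}; under {} Q still reaches {L,V,W,Y} ∋ Y.
size 1: {L}, {V}, {W}; under {L} Q still reaches {V,W,Y} ∋ Y.
size 2: {L,V}, {L,W}, {V,W}; under {L,V} Q still reaches {Y} ∋ Y.
Q↔Y cannot be blocked by any observed set — no back-door set.
No mediator lies on a directed Q→…→Y path.
Neither criterion identifies P(Y|do(Q)) in this graph.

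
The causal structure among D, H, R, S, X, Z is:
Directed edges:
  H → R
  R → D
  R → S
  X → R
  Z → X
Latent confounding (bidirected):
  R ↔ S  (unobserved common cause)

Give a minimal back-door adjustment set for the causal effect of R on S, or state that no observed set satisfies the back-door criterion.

desc(R)\{R}={D,S}; candidates ⊆ {H,X,Z}.
R↔S: latent back-door arc(s) into R.
size 0: {}; under {} R still reaches {H,S,X,Z} ∋ S.
size 1: {H}, {X}, {Z}; under {H} R still reaches {S,X,Z} ∋ S.
size 2: {H,X}, {H,Z}, {X,Z}; under {H,X} R still reaches {S} ∋ S.
R↔S cannot be blocked by any observed set — no back-door set.

R→S: no observed back-door set.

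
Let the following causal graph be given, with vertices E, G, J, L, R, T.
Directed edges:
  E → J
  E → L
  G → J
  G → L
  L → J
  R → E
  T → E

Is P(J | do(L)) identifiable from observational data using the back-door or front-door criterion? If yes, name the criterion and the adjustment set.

desc(L)\{L}={J}; candidates ⊆ {E,G,R,T}.
size 0: {}; under {} L still reaches {E,G,J,R,T} ∋ J.
size 1: {E}, {G}, {R} …(+1); under {E} L still reaches {G,J} ∋ J.
{E,G}: L⊥J given {E,G} in G with L→· removed — back-door holds.
P(J|do(L)) = Σ_{E,G} P(J|L,E,G)·P(E,G).

P(J|do(L)): backdoor, adjust for {E, G}.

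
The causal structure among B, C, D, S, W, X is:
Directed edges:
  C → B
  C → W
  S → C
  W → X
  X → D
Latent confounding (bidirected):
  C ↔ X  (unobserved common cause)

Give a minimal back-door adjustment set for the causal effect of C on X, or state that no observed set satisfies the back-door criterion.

desc(C)\{C}={B,D,W,X}; candidates ⊆ {S}.
C↔X: latent back-door arc(s) into C.
size 0: {}; under {} C still reaches {D,S,X} ∋ X.
size 1: {S}; under {S} C still reaches {D,X} ∋ X.
C↔X cannot be blocked by any observed set — no back-door set.

C→X: no observed back-door set.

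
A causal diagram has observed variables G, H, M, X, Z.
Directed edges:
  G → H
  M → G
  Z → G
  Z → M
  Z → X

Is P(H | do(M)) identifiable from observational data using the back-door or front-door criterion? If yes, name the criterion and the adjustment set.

desc(M)\{M}={G,H}; candidates ⊆ {X,Z}.
size 0: {}; under {} M still reaches {G,H,X,Z} ∋ H.
{Z}: M⊥H given {Z} in G with M→· removed — back-door holds.
P(H|do(M)) = Σ_{Z} P(H|M,Z)·P(Z).

P(H|do(M)): backdoor, adjust for {Z}.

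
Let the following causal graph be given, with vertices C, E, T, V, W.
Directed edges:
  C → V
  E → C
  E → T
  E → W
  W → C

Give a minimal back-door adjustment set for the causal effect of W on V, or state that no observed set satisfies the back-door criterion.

desc(W)\{W}={C,V}; candidates ⊆ {E,T}.
size 0: {}; under {} W still reaches {C,E,T,V} ∋ V.
{E}: W⊥V given {E} in G with W→· removed — back-door holds.

W→V: minimal back-door set {E}.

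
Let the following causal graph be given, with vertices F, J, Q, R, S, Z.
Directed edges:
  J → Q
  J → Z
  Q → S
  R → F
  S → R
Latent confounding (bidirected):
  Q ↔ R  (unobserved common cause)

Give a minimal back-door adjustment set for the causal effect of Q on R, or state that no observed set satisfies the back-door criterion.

Q→R: no observed back-door set.

desc(Q)\{Q}={F,R,S}; candidates ⊆ {J,Z}.
Q↔R: latent back-door arc(s) into Q.
size 0: {}; under {} Q still reaches {F,J,R,Z} ∋ R.
size 1: {J}, {Z}; under {J} Q still reaches {F,R} ∋ R.
size 2: {J,Z}; under {J,Z} Q still reaches {F,R} ∋ R.
Q↔R cannot be blocked by any observed set — no back-door set.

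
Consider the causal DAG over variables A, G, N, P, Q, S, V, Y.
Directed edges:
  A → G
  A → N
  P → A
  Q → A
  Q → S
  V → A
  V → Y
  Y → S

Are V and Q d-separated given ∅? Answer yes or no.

Yes — V ⊥ Q | ∅.

Bayes-Ball from V | ∅ reaches {A,G,N,S,Y}.
Q ∉ reach(V|∅) ⇒ V ⊥ Q | ∅.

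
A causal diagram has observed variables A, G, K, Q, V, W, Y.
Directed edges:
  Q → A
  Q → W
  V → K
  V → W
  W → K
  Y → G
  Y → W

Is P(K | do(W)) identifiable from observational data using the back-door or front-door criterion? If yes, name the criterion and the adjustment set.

P(K|do(W)): backdoor, adjust for {V}.

desc(W)\{W}={K}; candidates ⊆ {A,G,Q,V,Y}.
size 0: {}; under {} W still reaches {A,G,K,Q,V,Y} ∋ K.
{V}: W⊥K given {V} in G with W→· removed — back-door holds.
P(K|do(W)) = Σ_{V} P(K|W,V)·P(V).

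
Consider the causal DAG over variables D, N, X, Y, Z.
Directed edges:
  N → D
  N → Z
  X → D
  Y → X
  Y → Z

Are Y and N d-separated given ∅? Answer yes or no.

Yes — Y ⊥ N | ∅.

Bayes-Ball from Y | ∅ reaches {D,X,Z}.
N ∉ reach(Y|∅) ⇒ Y ⊥ N | ∅.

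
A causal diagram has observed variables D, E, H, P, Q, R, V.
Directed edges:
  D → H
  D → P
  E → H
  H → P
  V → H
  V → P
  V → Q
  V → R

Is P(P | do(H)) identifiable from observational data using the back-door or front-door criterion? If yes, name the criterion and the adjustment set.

P(P|do(H)): backdoor, adjust for {D, V}.

desc(H)\{H}={P}; candidates ⊆ {D,E,Q,R,V}.
size 0: {}; under {} H still reaches {D,E,P,Q,R,V} ∋ P.
size 1: {D}, {E}, {Q} …(+2); under {D} H still reaches {E,P,Q,R,V} ∋ P.
{D,V}: H⊥P given {D,V} in G with H→· removed — back-door holds.
P(P|do(H)) = Σ_{D,V} P(P|H,D,V)·P(D,V).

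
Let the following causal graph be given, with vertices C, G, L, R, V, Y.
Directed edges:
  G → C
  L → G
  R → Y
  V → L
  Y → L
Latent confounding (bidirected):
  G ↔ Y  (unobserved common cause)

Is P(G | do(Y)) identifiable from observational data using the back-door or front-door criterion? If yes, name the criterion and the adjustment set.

desc(Y)\{Y}={C,G,L}; candidates ⊆ {R,V}.
Y↔G: latent back-door arc(s) into Y.
size 0: {}; under {} Y still reaches {C,G,R} ∋ G.
size 1: {R}, {V}; under {R} Y still reaches {C,G} ∋ G.
size 2: {R,V}; under {R,V} Y still reaches {C,G} ∋ G.
Y↔G cannot be blocked by any observed set — no back-door set.
{L}: (i) intercepts every directed Y→G path; (ii) no back-door Y→{L}; (iii) {Y} blocks every back-door {L}→G. Front-door holds.
P(G|do(Y)) = Σ_{L} P(L|Y) Σ_{Y'} P(G|L,Y')P(Y').

P(G|do(Y)): frontdoor, adjust for {L}.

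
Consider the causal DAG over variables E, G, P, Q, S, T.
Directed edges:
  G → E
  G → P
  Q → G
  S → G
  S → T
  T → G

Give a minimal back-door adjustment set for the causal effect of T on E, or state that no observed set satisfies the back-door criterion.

desc(T)\{T}={E,G,P}; candidates ⊆ {Q,S}.
size 0: {}; under {} T still reaches {E,G,P,S} ∋ E.
{S}: T⊥E given {S} in G with T→· removed — back-door holds.

T→E: minimal back-door set {S}.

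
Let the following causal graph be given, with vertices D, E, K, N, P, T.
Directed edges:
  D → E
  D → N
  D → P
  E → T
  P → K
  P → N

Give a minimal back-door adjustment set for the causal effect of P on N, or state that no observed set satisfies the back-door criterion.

desc(P)\{P}={K,N}; candidates ⊆ {D,E,T}.
size 0: {}; under {} P still reaches {D,E,N,T} ∋ N.
{D}: P⊥N given {D} in G with P→· removed — back-door holds.

P→N: minimal back-door set {D}.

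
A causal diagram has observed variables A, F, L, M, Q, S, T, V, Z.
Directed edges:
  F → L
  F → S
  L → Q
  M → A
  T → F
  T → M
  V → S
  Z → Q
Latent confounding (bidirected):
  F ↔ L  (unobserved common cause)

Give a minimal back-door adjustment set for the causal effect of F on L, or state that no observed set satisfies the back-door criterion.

F→L: no observed back-door set.

desc(F)\{F}={L,Q,S}; candidates ⊆ {A,M,T,V,Z}.
F↔L: latent back-door arc(s) into F.
size 0: {}; under {} F still reaches {A,L,M,Q,T} ∋ L.
size 1: {A}, {M}, {T} …(+2); under {A} F still reaches {L,M,Q,T} ∋ L.
size 2: {A,M}, {A,T}, {A,V} …(+7); under {A,M} F still reaches {L,Q,T} ∋ L.
F↔L cannot be blocked by any observed set — no back-door set.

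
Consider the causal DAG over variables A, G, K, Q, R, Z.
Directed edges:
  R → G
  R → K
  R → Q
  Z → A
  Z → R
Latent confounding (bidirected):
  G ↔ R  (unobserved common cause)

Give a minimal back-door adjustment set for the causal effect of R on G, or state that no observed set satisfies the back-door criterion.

desc(R)\{R}={G,K,Q}; candidates ⊆ {A,Z}.
R↔G: latent back-door arc(s) into R.
size 0: {}; under {} R still reaches {A,G,Z} ∋ G.
size 1: {A}, {Z}; under {A} R still reaches {G,Z} ∋ G.
size 2: {A,Z}; under {A,Z} R still reaches {G} ∋ G.
R↔G cannot be blocked by any observed set — no back-door set.

R→G: no observed back-door set.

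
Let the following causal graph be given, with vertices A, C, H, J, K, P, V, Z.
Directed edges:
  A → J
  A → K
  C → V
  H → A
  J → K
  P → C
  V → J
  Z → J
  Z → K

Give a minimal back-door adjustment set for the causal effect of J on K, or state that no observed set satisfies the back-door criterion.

J→K: minimal back-door set {A, Z}.

desc(J)\{J}={K}; candidates ⊆ {A,C,H,P,V,Z}.
size 0: {}; under {} J still reaches {A,C,H,K,P,V,Z} ∋ K.
size 1: {A}, {C}, {H} …(+3); under {A} J still reaches {C,K,P,V,Z} ∋ K.
{A,Z}: J⊥K given {A,Z} in G with J→· removed — back-door holds.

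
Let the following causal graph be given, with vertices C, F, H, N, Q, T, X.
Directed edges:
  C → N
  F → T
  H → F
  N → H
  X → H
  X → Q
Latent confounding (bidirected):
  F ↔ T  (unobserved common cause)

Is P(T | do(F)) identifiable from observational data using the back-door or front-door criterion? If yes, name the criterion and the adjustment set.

desc(F)\{F}={T}; candidates ⊆ {C,H,N,Q,X}.
F↔T: latent back-door arc(s) into F.
size 0: {}; under {} F still reaches {C,H,N,Q,T,X} ∋ T.
size 1: {C}, {H}, {N} …(+2); under {C} F still reaches {H,N,Q,T,X} ∋ T.
size 2: {C,H}, {C,N}, {C,Q} …(+7); under {C,H} F still reaches {T} ∋ T.
F↔T cannot be blocked by any observed set — no back-door set.
No mediator lies on a directed F→…→T path.
Neither criterion identifies P(T|do(F)) in this graph.

P(T|do(F)): not identifiable (no BD/FD set).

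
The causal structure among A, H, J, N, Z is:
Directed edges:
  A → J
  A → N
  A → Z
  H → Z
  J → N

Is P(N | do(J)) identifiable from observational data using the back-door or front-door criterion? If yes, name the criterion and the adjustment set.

P(N|do(J)): backdoor, adjust for {A}.

desc(J)\{J}={N}; candidates ⊆ {A,H,Z}.
size 0: {}; under {} J still reaches {A,N,Z} ∋ N.
{A}: J⊥N given {A} in G with J→· removed — back-door holds.
P(N|do(J)) = Σ_{A} P(N|J,A)·P(A).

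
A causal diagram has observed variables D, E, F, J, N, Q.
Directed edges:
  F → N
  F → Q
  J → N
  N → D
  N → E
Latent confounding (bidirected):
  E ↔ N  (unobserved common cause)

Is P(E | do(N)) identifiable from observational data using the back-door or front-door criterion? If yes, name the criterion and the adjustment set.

desc(N)\{N}={D,E}; candidates ⊆ {F,J,Q}.
N↔E: latent back-door arc(s) into N.
size 0: {}; under {} N still reaches {E,F,J,Q} ∋ E.
size 1: {F}, {J}, {Q}; under {F} N still reaches {E,J} ∋ E.
size 2: {F,J}, {F,Q}, {J,Q}; under {F,J} N still reaches {E} ∋ E.
N↔E cannot be blocked by any observed set — no back-door set.
No mediator lies on a directed N→…→E path.
Neither criterion identifies P(E|do(N)) in this graph.

P(E|do(N)): not identifiable (no BD/FD set).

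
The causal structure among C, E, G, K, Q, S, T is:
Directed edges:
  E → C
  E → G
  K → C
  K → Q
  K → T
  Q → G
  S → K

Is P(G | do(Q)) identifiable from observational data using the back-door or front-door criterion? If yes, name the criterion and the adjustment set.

P(G|do(Q)): backdoor, adjust for ∅.

desc(Q)\{Q}={G}; candidates ⊆ {C,E,K,S,T}.
∅: Q⊥G given ∅ in G with Q→· removed — back-door holds.
P(G|do(Q)) = P(G|Q) — no adjustment needed.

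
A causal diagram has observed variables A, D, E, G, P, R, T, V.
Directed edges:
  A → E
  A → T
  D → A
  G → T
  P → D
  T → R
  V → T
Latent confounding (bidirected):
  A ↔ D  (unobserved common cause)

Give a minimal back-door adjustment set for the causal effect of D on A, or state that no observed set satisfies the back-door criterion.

D→A: no observed back-door set.

desc(D)\{D}={A,E,R,T}; candidates ⊆ {G,P,V}.
D↔A: latent back-door arc(s) into D.
size 0: {}; under {} D still reaches {A,E,P,R,T} ∋ A.
size 1: {G}, {P}, {V}; under {G} D still reaches {A,E,P,R,T} ∋ A.
size 2: {G,P}, {G,V}, {P,V}; under {G,P} D still reaches {A,E,R,T} ∋ A.
D↔A cannot be blocked by any observed set — no back-door set.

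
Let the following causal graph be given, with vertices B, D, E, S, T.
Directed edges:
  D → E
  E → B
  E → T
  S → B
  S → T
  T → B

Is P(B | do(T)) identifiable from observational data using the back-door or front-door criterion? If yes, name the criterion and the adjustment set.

P(B|do(T)): backdoor, adjust for {E, S}.

desc(T)\{T}={B}; candidates ⊆ {D,E,S}.
size 0: {}; under {} T still reaches {B,D,E,S} ∋ B.
size 1: {D}, {E}, {S}; under {D} T still reaches {B,E,S} ∋ B.
{E,S}: T⊥B given {E,S} in G with T→· removed — back-door holds.
P(B|do(T)) = Σ_{E,S} P(B|T,E,S)·P(E,S).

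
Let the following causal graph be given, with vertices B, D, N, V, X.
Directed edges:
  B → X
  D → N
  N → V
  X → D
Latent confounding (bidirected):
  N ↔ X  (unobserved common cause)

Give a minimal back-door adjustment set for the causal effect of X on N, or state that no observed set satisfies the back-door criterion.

X→N: no observed back-door set.

desc(X)\{X}={D,N,V}; candidates ⊆ {B}.
X↔N: latent back-door arc(s) into X.
size 0: {}; under {} X still reaches {B,N,V} ∋ N.
size 1: {B}; under {B} X still reaches {N,V} ∋ N.
X↔N cannot be blocked by any observed set — no back-door set.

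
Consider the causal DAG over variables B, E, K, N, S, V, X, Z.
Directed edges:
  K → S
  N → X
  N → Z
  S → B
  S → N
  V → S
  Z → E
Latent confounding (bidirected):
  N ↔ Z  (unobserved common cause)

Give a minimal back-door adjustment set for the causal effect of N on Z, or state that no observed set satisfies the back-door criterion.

N→Z: no observed back-door set.

desc(N)\{N}={E,X,Z}; candidates ⊆ {B,K,S,V}.
N↔Z: latent back-door arc(s) into N.
size 0: {}; under {} N still reaches {B,E,K,S,V,Z} ∋ Z.
size 1: {B}, {K}, {S} …(+1); under {B} N still reaches {E,K,S,V,Z} ∋ Z.
size 2: {B,K}, {B,S}, {B,V} …(+3); under {B,K} N still reaches {E,S,V,Z} ∋ Z.
N↔Z cannot be blocked by any observed set — no back-door set.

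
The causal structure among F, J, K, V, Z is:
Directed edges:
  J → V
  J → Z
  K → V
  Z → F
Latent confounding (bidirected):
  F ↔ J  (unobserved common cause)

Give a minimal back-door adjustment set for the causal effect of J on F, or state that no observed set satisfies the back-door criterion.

J→F: no observed back-door set.

desc(J)\{J}={F,V,Z}; candidates ⊆ {K}.
J↔F: latent back-door arc(s) into J.
size 0: {}; under {} J still reaches {F} ∋ F.
size 1: {K}; under {K} J still reaches {F} ∋ F.
J↔F cannot be blocked by any observed set — no back-door set.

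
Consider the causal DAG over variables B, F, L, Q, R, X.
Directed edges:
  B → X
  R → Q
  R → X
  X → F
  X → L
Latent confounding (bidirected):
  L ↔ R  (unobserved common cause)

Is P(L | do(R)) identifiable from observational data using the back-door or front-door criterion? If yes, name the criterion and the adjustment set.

desc(R)\{R}={F,L,Q,X}; candidates ⊆ {B}.
R↔L: latent back-door arc(s) into R.
size 0: {}; under {} R still reaches {L} ∋ L.
size 1: {B}; under {B} R still reaches {L} ∋ L.
R↔L cannot be blocked by any observed set — no back-door set.
{X}: (i) intercepts every directed R→L path; (ii) no back-door R→{X}; (iii) {R} blocks every back-door {X}→L. Front-door holds.
P(L|do(R)) = Σ_{X} P(X|R) Σ_{R'} P(L|X,R')P(R').

P(L|do(R)): frontdoor, adjust for {X}.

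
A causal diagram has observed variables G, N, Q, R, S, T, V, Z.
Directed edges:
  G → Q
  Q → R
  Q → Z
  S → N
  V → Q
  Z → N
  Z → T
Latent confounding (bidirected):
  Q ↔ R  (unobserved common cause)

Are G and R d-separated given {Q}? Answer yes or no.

Bayes-Ball from G | {Q} reaches {R,V}.
R ∈ reach(G|{Q}) ⇒ G ⊥̸ R | {Q}.

No — G and R are d-connected given {Q}.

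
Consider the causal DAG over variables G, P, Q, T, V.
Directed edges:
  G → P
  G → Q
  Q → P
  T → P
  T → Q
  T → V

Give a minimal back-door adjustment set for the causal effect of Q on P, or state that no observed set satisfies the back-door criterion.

Q→P: minimal back-door set {G, T}.

desc(Q)\{Q}={P}; candidates ⊆ {G,T,V}.
size 0: {}; under {} Q still reaches {G,P,T,V} ∋ P.
size 1: {G}, {T}, {V}; under {G} Q still reaches {P,T,V} ∋ P.
{G,T}: Q⊥P given {G,T} in G with Q→· removed — back-door holds.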